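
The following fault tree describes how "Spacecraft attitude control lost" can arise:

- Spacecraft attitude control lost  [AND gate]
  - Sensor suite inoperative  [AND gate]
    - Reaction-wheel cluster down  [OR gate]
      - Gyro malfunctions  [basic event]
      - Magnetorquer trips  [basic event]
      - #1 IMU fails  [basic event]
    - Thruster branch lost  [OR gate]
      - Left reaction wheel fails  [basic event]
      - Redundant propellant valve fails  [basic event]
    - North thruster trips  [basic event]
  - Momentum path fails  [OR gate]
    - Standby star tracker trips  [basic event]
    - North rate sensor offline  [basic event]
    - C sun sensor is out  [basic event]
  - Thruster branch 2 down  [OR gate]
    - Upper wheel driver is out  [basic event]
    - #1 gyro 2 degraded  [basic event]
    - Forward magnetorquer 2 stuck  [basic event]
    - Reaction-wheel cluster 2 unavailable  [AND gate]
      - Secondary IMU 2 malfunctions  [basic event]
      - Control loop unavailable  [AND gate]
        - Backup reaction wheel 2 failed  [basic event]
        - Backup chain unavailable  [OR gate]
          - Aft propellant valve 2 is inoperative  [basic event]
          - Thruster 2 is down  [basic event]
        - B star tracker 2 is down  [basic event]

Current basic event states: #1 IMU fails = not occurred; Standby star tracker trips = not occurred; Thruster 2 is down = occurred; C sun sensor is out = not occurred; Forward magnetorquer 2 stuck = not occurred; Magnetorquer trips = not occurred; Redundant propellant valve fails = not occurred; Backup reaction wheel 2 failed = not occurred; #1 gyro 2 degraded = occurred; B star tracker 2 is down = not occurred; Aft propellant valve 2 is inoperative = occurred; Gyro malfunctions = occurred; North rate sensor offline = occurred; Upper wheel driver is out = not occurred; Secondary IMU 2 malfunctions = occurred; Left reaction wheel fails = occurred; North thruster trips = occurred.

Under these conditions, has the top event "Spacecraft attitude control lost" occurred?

Reaction-wheel cluster down [OR]: Gyro malfunctions=occurs, Magnetorquer trips=not, #1 IMU fails=not → at least one input occurs → occurs.
Thruster branch lost [OR]: Left reaction wheel fails=occurs, Redundant propellant valve fails=not → at least one input occurs → occurs.
Sensor suite inoperative [AND]: Reaction-wheel cluster down=occurs, Thruster branch lost=occurs, North thruster trips=occurs → all inputs occur → occurs.
Momentum path fails [OR]: Standby star tracker trips=not, North rate sensor offline=occurs, C sun sensor is out=not → at least one input occurs → occurs.
Backup chain unavailable [OR]: Aft propellant valve 2 is inoperative=occurs, Thruster 2 is down=occurs → at least one input occurs → occurs.
Control loop unavailable [AND]: Backup reaction wheel 2 failed=not, Backup chain unavailable=occurs, B star tracker 2 is down=not → not all inputs occur → does not occur.
Reaction-wheel cluster 2 unavailable [AND]: Secondary IMU 2 malfunctions=occurs, Control loop unavailable=not → not all inputs occur → does not occur.
Thruster branch 2 down [OR]: Upper wheel driver is out=not, #1 gyro 2 degraded=occurs, Forward magnetorquer 2 stuck=not, Reaction-wheel cluster 2 unavailable=not → at least one input occurs → occurs.
Spacecraft attitude control lost [AND]: Sensor suite inoperative=occurs, Momentum path fails=occurs, Thruster branch 2 down=occurs → all inputs occur → occurs.

Yes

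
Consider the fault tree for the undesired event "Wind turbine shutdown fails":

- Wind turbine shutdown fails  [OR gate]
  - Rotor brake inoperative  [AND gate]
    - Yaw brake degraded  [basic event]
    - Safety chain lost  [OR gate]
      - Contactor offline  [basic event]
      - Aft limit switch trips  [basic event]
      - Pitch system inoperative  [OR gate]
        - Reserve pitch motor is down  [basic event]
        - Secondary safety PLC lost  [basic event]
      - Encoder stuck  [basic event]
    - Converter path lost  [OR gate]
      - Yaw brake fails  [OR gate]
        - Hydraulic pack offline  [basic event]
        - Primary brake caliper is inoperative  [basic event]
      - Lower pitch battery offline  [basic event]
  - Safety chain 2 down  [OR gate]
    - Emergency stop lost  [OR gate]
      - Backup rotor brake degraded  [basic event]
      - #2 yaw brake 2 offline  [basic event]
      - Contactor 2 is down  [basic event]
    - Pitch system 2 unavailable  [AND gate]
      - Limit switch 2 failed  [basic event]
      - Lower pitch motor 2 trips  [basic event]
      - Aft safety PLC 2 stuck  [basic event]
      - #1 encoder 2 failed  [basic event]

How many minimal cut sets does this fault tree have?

Pitch system inoperative [OR]: union of children's cut sets → 2 cut set(s).
Safety chain lost [OR]: union of children's cut sets → 5 cut set(s).
Yaw brake fails [OR]: union of children's cut sets → 2 cut set(s).
Converter path lost [OR]: union of children's cut sets → 3 cut set(s).
Rotor brake inoperative [AND]: one cut set from each child combined → 1 × 5 × 3 = 15 cut set(s).
Emergency stop lost [OR]: union of children's cut sets → 3 cut set(s).
Pitch system 2 unavailable [AND]: one cut set from each child combined → 1 × 1 × 1 × 1 = 1 cut set(s).
Safety chain 2 down [OR]: union of children's cut sets → 4 cut set(s).
Wind turbine shutdown fails [OR]: union of children's cut sets → 19 cut set(s).

19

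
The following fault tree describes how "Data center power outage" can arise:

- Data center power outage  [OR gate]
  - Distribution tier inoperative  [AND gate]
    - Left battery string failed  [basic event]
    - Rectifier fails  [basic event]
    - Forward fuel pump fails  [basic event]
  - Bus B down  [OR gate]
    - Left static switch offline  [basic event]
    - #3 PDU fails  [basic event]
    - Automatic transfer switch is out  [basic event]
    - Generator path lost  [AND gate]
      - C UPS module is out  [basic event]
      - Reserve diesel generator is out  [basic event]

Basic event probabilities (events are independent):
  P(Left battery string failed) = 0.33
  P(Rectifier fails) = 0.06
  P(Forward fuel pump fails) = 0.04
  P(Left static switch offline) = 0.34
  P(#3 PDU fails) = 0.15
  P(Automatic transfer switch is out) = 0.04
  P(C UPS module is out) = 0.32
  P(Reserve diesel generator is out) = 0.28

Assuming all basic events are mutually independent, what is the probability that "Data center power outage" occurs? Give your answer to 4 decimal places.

0.5101

P(Distribution tier inoperative) [AND] = 0.33 × 0.06 × 0.04 = 0.000792
P(Generator path lost) [AND] = 0.32 × 0.28 = 0.089600
P(Bus B down) [OR] = 1 − (1−0.34) × (1−0.15) × (1−0.04) × (1−0.089600) = 0.509695
P(Data center power outage) [OR] = 1 − (1−0.000792) × (1−0.509695) = 0.510083
Rounded to 4 decimal places: P(Data center power outage) ≈ 0.5101.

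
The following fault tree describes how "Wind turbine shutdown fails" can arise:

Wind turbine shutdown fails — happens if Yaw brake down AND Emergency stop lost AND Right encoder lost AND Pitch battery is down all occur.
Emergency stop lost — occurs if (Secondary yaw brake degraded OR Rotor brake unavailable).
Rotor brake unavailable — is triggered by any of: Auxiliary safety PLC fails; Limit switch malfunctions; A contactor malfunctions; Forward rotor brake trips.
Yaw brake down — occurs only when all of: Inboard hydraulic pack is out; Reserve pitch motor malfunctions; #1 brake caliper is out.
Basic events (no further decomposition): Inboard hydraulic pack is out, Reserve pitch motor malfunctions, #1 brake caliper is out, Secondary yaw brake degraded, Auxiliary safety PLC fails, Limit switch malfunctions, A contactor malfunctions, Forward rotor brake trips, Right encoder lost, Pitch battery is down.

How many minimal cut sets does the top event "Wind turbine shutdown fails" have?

Yaw brake down [AND]: one cut set from each child combined → 1 × 1 × 1 = 1 cut set(s).
Rotor brake unavailable [OR]: union of children's cut sets → 4 cut set(s).
Emergency stop lost [OR]: union of children's cut sets → 5 cut set(s).
Wind turbine shutdown fails [AND]: one cut set from each child combined → 1 × 5 × 1 × 1 = 5 cut set(s).
Minimal cut sets: {#1 brake caliper is out, Inboard hydraulic pack is out, Pitch battery is down, Reserve pitch motor malfunctions, Right encoder lost, Secondary yaw brake degraded}; {#1 brake caliper is out, Auxiliary safety PLC fails, Inboard hydraulic pack is out, Pitch battery is down, Reserve pitch motor malfunctions, Right encoder lost}; {#1 brake caliper is out, Inboard hydraulic pack is out, Limit switch malfunctions, Pitch battery is down, Reserve pitch motor malfunctions, Right encoder lost}; {#1 brake caliper is out, A contactor malfunctions, Inboard hydraulic pack is out, Pitch battery is down, Reserve pitch motor malfunctions, Right encoder lost}; {#1 brake caliper is out, Forward rotor brake trips, Inboard hydraulic pack is out, Pitch battery is down, Reserve pitch motor malfunctions, Right encoder lost}.

5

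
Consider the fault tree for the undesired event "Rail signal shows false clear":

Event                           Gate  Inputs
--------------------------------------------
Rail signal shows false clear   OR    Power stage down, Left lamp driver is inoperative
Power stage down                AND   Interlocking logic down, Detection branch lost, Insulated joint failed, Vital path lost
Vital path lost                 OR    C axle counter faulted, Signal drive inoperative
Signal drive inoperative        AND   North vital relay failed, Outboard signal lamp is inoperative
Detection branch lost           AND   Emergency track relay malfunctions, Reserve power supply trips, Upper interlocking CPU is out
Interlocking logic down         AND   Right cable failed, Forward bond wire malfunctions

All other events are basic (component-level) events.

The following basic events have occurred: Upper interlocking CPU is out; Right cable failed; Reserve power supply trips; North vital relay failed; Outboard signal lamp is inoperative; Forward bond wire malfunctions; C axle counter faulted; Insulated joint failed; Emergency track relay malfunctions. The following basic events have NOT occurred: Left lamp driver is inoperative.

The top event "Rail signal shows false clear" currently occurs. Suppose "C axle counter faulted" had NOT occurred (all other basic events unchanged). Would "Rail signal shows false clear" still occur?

Yes

Counterfactual: set "C axle counter faulted" to not occurred.
Interlocking logic down [AND]: Right cable failed=occurs, Forward bond wire malfunctions=occurs → all inputs occur → occurs.
Detection branch lost [AND]: Emergency track relay malfunctions=occurs, Reserve power supply trips=occurs, Upper interlocking CPU is out=occurs → all inputs occur → occurs.
Signal drive inoperative [AND]: North vital relay failed=occurs, Outboard signal lamp is inoperative=occurs → all inputs occur → occurs.
Vital path lost [OR]: C axle counter faulted=not, Signal drive inoperative=occurs → at least one input occurs → occurs.
Power stage down [AND]: Interlocking logic down=occurs, Detection branch lost=occurs, Insulated joint failed=occurs, Vital path lost=occurs → all inputs occur → occurs.
Rail signal shows false clear [OR]: Power stage down=occurs, Left lamp driver is inoperative=not → at least one input occurs → occurs.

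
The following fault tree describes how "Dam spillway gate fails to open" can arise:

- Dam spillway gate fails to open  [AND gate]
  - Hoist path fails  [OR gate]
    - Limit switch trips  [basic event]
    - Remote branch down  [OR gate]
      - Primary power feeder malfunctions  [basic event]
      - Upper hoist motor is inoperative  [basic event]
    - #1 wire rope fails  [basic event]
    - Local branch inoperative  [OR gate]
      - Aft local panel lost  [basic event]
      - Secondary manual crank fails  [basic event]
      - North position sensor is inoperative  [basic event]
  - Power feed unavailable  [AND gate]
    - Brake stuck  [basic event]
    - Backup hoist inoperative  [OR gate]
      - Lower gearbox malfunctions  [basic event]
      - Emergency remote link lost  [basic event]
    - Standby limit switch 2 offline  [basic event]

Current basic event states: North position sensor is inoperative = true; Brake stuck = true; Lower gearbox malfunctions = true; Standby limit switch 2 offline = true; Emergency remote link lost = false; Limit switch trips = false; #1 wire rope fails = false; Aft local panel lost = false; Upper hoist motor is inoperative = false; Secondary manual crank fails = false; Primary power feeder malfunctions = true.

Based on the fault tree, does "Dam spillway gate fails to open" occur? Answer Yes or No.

Remote branch down [OR]: Primary power feeder malfunctions=occurs, Upper hoist motor is inoperative=not → at least one input occurs → occurs.
Local branch inoperative [OR]: Aft local panel lost=not, Secondary manual crank fails=not, North position sensor is inoperative=occurs → at least one input occurs → occurs.
Hoist path fails [OR]: Limit switch trips=not, Remote branch down=occurs, #1 wire rope fails=not, Local branch inoperative=occurs → at least one input occurs → occurs.
Backup hoist inoperative [OR]: Lower gearbox malfunctions=occurs, Emergency remote link lost=not → at least one input occurs → occurs.
Power feed unavailable [AND]: Brake stuck=occurs, Backup hoist inoperative=occurs, Standby limit switch 2 offline=occurs → all inputs occur → occurs.
Dam spillway gate fails to open [AND]: Hoist path fails=occurs, Power feed unavailable=occurs → all inputs occur → occurs.

Yes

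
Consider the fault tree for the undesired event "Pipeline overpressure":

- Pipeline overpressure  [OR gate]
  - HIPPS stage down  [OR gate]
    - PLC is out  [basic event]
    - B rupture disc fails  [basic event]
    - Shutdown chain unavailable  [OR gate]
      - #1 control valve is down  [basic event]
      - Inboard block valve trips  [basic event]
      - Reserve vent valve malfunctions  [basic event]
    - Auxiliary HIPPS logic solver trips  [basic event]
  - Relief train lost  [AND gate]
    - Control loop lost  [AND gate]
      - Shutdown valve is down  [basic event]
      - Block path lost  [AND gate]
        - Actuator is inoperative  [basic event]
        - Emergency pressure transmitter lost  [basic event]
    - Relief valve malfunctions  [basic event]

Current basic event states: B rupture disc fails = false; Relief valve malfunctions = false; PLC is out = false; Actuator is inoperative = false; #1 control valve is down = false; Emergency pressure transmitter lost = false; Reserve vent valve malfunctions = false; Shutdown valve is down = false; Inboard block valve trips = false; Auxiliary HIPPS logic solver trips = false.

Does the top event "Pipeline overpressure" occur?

Shutdown chain unavailable [OR]: #1 control valve is down=not, Inboard block valve trips=not, Reserve vent valve malfunctions=not → no input occurs → does not occur.
HIPPS stage down [OR]: PLC is out=not, B rupture disc fails=not, Shutdown chain unavailable=not, Auxiliary HIPPS logic solver trips=not → no input occurs → does not occur.
Block path lost [AND]: Actuator is inoperative=not, Emergency pressure transmitter lost=not → not all inputs occur → does not occur.
Control loop lost [AND]: Shutdown valve is down=not, Block path lost=not → not all inputs occur → does not occur.
Relief train lost [AND]: Control loop lost=not, Relief valve malfunctions=not → not all inputs occur → does not occur.
Pipeline overpressure [OR]: HIPPS stage down=not, Relief train lost=not → no input occurs → does not occur.

No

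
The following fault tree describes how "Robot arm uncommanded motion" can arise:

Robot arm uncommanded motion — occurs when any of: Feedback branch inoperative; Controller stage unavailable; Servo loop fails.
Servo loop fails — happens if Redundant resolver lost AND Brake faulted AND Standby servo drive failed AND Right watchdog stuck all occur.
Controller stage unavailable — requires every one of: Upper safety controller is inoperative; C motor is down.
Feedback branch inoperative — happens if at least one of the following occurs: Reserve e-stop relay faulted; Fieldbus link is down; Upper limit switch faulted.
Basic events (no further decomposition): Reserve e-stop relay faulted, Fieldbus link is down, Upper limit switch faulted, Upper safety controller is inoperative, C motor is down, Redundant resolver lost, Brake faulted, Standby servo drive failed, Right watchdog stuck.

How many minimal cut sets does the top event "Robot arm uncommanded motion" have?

Feedback branch inoperative [OR]: union of children's cut sets → 3 cut set(s).
Controller stage unavailable [AND]: one cut set from each child combined → 1 × 1 = 1 cut set(s).
Servo loop fails [AND]: one cut set from each child combined → 1 × 1 × 1 × 1 = 1 cut set(s).
Robot arm uncommanded motion [OR]: union of children's cut sets → 5 cut set(s).
Minimal cut sets: {Reserve e-stop relay faulted}; {Fieldbus link is down}; {Upper limit switch faulted}; {C motor is down, Upper safety controller is inoperative}; {Brake faulted, Redundant resolver lost, Right watchdog stuck, Standby servo drive failed}.

5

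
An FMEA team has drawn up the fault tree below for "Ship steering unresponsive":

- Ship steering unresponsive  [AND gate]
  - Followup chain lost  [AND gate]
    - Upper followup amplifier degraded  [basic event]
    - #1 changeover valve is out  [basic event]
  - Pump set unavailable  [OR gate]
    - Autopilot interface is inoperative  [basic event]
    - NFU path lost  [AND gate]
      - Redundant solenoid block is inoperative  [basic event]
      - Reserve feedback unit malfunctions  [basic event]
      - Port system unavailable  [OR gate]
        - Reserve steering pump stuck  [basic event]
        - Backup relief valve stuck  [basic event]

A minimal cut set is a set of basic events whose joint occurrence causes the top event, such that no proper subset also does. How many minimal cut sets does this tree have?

Followup chain lost [AND]: one cut set from each child combined → 1 × 1 = 1 cut set(s).
Port system unavailable [OR]: union of children's cut sets → 2 cut set(s).
NFU path lost [AND]: one cut set from each child combined → 1 × 1 × 2 = 2 cut set(s).
Pump set unavailable [OR]: union of children's cut sets → 3 cut set(s).
Ship steering unresponsive [AND]: one cut set from each child combined → 1 × 3 = 3 cut set(s).
Minimal cut sets: {#1 changeover valve is out, Autopilot interface is inoperative, Upper followup amplifier degraded}; {#1 changeover valve is out, Redundant solenoid block is inoperative, Reserve feedback unit malfunctions, Reserve steering pump stuck, Upper followup amplifier degraded}; {#1 changeover valve is out, Backup relief valve stuck, Redundant solenoid block is inoperative, Reserve feedback unit malfunctions, Upper followup amplifier degraded}.

3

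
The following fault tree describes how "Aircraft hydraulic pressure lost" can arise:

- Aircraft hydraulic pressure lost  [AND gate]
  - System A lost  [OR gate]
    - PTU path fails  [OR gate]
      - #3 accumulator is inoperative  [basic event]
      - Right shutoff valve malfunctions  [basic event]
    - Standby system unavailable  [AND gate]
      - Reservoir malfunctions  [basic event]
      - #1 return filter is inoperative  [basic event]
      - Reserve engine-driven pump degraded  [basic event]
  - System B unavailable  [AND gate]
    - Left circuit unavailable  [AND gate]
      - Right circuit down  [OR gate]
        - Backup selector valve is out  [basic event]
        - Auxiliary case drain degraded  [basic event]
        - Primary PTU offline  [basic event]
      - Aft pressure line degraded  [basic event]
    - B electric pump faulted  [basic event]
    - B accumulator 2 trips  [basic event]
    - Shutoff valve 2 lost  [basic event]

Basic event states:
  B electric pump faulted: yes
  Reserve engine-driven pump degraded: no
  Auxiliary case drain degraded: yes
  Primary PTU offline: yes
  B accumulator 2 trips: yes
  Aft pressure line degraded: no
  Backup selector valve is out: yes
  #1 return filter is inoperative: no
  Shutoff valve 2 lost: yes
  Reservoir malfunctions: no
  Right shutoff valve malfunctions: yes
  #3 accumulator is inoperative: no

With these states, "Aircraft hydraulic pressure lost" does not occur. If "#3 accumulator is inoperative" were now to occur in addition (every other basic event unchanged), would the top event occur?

Counterfactual: set "#3 accumulator is inoperative" to occurred.
PTU path fails [OR]: #3 accumulator is inoperative=occurs, Right shutoff valve malfunctions=occurs → at least one input occurs → occurs.
Standby system unavailable [AND]: Reservoir malfunctions=not, #1 return filter is inoperative=not, Reserve engine-driven pump degraded=not → not all inputs occur → does not occur.
System A lost [OR]: PTU path fails=occurs, Standby system unavailable=not → at least one input occurs → occurs.
Right circuit down [OR]: Backup selector valve is out=occurs, Auxiliary case drain degraded=occurs, Primary PTU offline=occurs → at least one input occurs → occurs.
Left circuit unavailable [AND]: Right circuit down=occurs, Aft pressure line degraded=not → not all inputs occur → does not occur.
System B unavailable [AND]: Left circuit unavailable=not, B electric pump faulted=occurs, B accumulator 2 trips=occurs, Shutoff valve 2 lost=occurs → not all inputs occur → does not occur.
Aircraft hydraulic pressure lost [AND]: System A lost=occurs, System B unavailable=not → not all inputs occur → does not occur.

No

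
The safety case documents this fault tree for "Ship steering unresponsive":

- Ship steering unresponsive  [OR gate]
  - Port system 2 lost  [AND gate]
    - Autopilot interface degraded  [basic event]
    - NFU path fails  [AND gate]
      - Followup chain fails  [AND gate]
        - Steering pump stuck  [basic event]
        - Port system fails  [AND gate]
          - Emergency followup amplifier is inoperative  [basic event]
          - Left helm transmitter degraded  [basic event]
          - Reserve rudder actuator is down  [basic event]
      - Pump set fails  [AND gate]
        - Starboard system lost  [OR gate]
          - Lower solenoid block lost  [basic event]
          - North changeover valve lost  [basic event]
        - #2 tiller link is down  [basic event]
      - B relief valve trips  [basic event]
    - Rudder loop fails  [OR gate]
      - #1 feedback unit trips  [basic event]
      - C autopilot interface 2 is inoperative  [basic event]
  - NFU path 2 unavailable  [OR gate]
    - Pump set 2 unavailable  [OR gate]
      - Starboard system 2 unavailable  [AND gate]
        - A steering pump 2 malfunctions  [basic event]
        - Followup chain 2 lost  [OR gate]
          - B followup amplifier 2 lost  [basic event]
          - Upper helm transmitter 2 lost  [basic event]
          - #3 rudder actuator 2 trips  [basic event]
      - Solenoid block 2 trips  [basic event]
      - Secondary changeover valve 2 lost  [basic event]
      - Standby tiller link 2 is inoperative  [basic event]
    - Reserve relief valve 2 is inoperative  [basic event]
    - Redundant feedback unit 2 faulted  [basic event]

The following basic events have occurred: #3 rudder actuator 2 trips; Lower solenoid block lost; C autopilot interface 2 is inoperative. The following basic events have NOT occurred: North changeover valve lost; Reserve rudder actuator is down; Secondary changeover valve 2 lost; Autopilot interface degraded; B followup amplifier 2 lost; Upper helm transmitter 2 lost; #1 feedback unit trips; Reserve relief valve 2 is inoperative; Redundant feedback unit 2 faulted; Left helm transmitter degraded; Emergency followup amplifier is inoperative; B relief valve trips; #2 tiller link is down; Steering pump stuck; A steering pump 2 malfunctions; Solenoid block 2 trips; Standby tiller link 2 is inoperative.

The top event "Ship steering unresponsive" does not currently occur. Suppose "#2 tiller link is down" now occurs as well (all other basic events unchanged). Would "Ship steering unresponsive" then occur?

Counterfactual: set "#2 tiller link is down" to occurred.
Port system fails [AND]: Emergency followup amplifier is inoperative=not, Left helm transmitter degraded=not, Reserve rudder actuator is down=not → not all inputs occur → does not occur.
Followup chain fails [AND]: Steering pump stuck=not, Port system fails=not → not all inputs occur → does not occur.
Starboard system lost [OR]: Lower solenoid block lost=occurs, North changeover valve lost=not → at least one input occurs → occurs.
Pump set fails [AND]: Starboard system lost=occurs, #2 tiller link is down=occurs → all inputs occur → occurs.
NFU path fails [AND]: Followup chain fails=not, Pump set fails=occurs, B relief valve trips=not → not all inputs occur → does not occur.
Rudder loop fails [OR]: #1 feedback unit trips=not, C autopilot interface 2 is inoperative=occurs → at least one input occurs → occurs.
Port system 2 lost [AND]: Autopilot interface degraded=not, NFU path fails=not, Rudder loop fails=occurs → not all inputs occur → does not occur.
Followup chain 2 lost [OR]: B followup amplifier 2 lost=not, Upper helm transmitter 2 lost=not, #3 rudder actuator 2 trips=occurs → at least one input occurs → occurs.
Starboard system 2 unavailable [AND]: A steering pump 2 malfunctions=not, Followup chain 2 lost=occurs → not all inputs occur → does not occur.
Pump set 2 unavailable [OR]: Starboard system 2 unavailable=not, Solenoid block 2 trips=not, Secondary changeover valve 2 lost=not, Standby tiller link 2 is inoperative=not → no input occurs → does not occur.
NFU path 2 unavailable [OR]: Pump set 2 unavailable=not, Reserve relief valve 2 is inoperative=not, Redundant feedback unit 2 faulted=not → no input occurs → does not occur.
Ship steering unresponsive [OR]: Port system 2 lost=not, NFU path 2 unavailable=not → no input occurs → does not occur.

No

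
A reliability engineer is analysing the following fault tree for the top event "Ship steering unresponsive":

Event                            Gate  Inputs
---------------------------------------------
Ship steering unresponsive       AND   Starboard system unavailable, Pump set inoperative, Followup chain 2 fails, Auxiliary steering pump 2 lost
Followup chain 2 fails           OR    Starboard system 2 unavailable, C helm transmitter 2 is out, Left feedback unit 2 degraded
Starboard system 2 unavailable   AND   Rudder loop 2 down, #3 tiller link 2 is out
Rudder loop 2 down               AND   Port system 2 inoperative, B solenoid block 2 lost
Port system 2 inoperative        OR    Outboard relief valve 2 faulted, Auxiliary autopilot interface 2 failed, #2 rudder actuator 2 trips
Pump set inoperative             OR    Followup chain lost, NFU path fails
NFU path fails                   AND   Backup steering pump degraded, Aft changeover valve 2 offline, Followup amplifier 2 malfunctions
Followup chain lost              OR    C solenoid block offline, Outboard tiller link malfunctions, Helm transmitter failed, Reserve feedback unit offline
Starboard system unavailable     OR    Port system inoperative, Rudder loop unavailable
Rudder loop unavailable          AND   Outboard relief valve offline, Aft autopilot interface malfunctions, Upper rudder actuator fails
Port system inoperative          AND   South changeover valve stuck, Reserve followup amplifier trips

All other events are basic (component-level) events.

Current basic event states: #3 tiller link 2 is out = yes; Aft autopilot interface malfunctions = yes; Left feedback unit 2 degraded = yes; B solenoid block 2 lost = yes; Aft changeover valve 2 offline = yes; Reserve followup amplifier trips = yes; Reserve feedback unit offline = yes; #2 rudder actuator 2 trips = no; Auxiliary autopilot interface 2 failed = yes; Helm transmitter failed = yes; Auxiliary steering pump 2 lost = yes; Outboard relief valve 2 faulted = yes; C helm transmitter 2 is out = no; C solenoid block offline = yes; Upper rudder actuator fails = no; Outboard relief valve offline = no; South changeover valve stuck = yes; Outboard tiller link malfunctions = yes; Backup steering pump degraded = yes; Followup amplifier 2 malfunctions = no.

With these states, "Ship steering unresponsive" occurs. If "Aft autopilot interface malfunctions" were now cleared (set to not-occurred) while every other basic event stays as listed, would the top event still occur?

Counterfactual: set "Aft autopilot interface malfunctions" to not occurred.
Port system inoperative [AND]: South changeover valve stuck=occurs, Reserve followup amplifier trips=occurs → all inputs occur → occurs.
Rudder loop unavailable [AND]: Outboard relief valve offline=not, Aft autopilot interface malfunctions=not, Upper rudder actuator fails=not → not all inputs occur → does not occur.
Starboard system unavailable [OR]: Port system inoperative=occurs, Rudder loop unavailable=not → at least one input occurs → occurs.
Followup chain lost [OR]: C solenoid block offline=occurs, Outboard tiller link malfunctions=occurs, Helm transmitter failed=occurs, Reserve feedback unit offline=occurs → at least one input occurs → occurs.
NFU path fails [AND]: Backup steering pump degraded=occurs, Aft changeover valve 2 offline=occurs, Followup amplifier 2 malfunctions=not → not all inputs occur → does not occur.
Pump set inoperative [OR]: Followup chain lost=occurs, NFU path fails=not → at least one input occurs → occurs.
Port system 2 inoperative [OR]: Outboard relief valve 2 faulted=occurs, Auxiliary autopilot interface 2 failed=occurs, #2 rudder actuator 2 trips=not → at least one input occurs → occurs.
Rudder loop 2 down [AND]: Port system 2 inoperative=occurs, B solenoid block 2 lost=occurs → all inputs occur → occurs.
Starboard system 2 unavailable [AND]: Rudder loop 2 down=occurs, #3 tiller link 2 is out=occurs → all inputs occur → occurs.
Followup chain 2 fails [OR]: Starboard system 2 unavailable=occurs, C helm transmitter 2 is out=not, Left feedback unit 2 degraded=occurs → at least one input occurs → occurs.
Ship steering unresponsive [AND]: Starboard system unavailable=occurs, Pump set inoperative=occurs, Followup chain 2 fails=occurs, Auxiliary steering pump 2 lost=occurs → all inputs occur → occurs.

Yes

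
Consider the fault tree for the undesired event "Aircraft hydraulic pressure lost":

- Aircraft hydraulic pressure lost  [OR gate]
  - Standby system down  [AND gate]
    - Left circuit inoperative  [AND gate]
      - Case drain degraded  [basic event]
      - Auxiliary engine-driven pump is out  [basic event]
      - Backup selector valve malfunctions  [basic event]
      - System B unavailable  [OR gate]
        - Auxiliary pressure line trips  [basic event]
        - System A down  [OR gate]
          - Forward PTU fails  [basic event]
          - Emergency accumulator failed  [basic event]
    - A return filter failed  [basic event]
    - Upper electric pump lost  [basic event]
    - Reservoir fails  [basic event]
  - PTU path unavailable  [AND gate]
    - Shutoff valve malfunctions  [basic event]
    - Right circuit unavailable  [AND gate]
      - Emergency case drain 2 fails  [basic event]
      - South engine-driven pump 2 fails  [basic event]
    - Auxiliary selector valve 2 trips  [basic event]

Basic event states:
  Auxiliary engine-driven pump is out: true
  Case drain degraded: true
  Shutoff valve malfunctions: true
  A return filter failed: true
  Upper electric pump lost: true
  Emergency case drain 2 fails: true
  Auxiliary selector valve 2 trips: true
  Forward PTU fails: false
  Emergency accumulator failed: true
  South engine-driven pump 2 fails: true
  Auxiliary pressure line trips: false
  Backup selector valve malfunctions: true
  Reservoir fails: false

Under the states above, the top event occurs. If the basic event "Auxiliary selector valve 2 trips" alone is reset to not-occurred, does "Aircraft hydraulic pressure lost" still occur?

Counterfactual: set "Auxiliary selector valve 2 trips" to not occurred.
System A down [OR]: Forward PTU fails=not, Emergency accumulator failed=occurs → at least one input occurs → occurs.
System B unavailable [OR]: Auxiliary pressure line trips=not, System A down=occurs → at least one input occurs → occurs.
Left circuit inoperative [AND]: Case drain degraded=occurs, Auxiliary engine-driven pump is out=occurs, Backup selector valve malfunctions=occurs, System B unavailable=occurs → all inputs occur → occurs.
Standby system down [AND]: Left circuit inoperative=occurs, A return filter failed=occurs, Upper electric pump lost=occurs, Reservoir fails=not → not all inputs occur → does not occur.
Right circuit unavailable [AND]: Emergency case drain 2 fails=occurs, South engine-driven pump 2 fails=occurs → all inputs occur → occurs.
PTU path unavailable [AND]: Shutoff valve malfunctions=occurs, Right circuit unavailable=occurs, Auxiliary selector valve 2 trips=not → not all inputs occur → does not occur.
Aircraft hydraulic pressure lost [OR]: Standby system down=not, PTU path unavailable=not → no input occurs → does not occur.

No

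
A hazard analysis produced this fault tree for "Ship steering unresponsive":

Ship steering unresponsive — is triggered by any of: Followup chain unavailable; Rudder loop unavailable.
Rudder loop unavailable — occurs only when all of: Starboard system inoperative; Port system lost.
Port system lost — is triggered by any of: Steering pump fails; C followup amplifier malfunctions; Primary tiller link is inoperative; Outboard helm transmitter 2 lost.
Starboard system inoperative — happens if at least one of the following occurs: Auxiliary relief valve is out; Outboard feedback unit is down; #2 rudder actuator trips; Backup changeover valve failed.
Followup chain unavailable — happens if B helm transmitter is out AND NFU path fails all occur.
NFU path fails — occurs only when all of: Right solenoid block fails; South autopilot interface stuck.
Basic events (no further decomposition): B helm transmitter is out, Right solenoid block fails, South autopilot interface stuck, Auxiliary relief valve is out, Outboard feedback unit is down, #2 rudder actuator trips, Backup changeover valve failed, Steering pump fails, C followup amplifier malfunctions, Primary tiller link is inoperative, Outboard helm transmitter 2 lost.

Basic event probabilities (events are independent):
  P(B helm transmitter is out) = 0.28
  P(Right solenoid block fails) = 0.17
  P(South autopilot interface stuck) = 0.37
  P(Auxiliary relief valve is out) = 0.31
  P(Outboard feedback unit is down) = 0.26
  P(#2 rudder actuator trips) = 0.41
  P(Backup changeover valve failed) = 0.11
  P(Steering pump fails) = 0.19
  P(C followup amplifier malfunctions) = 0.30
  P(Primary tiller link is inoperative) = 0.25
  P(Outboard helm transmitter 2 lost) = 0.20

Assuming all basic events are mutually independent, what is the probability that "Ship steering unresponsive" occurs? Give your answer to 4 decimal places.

P(NFU path fails) [AND] = 0.17 × 0.37 = 0.062900
P(Followup chain unavailable) [AND] = 0.28 × 0.062900 = 0.017612
P(Starboard system inoperative) [OR] = 1 − (1−0.31) × (1−0.26) × (1−0.41) × (1−0.11) = 0.731884
P(Port system lost) [OR] = 1 − (1−0.19) × (1−0.30) × (1−0.25) × (1−0.20) = 0.659800
P(Rudder loop unavailable) [AND] = 0.731884 × 0.659800 = 0.482897
P(Ship steering unresponsive) [OR] = 1 − (1−0.017612) × (1−0.482897) = 0.492004
Rounded to 4 decimal places: P(Ship steering unresponsive) ≈ 0.4920.

0.4920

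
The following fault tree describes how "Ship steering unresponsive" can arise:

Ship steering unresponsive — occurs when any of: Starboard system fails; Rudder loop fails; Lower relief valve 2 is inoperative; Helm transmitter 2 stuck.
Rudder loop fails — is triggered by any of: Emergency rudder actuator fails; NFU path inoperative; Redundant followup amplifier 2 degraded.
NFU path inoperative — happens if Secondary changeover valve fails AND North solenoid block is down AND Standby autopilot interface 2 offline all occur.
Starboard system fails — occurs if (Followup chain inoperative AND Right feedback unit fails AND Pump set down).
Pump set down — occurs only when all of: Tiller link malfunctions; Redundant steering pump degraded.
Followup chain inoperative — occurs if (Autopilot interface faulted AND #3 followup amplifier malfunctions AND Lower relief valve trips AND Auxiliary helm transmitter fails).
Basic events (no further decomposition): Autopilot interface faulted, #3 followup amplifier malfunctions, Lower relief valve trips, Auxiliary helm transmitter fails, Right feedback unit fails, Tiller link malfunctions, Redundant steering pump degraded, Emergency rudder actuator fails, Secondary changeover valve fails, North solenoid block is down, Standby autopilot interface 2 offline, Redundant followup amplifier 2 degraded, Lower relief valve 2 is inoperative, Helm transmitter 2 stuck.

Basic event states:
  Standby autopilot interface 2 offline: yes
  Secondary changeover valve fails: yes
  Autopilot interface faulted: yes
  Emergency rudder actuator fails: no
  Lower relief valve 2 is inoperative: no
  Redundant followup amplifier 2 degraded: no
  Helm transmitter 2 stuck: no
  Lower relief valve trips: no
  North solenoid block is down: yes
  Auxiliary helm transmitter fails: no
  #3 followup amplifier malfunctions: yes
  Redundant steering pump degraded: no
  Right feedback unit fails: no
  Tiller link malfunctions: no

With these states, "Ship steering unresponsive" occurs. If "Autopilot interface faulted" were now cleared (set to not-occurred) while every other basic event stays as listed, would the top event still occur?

Counterfactual: set "Autopilot interface faulted" to not occurred.
Followup chain inoperative [AND]: Autopilot interface faulted=not, #3 followup amplifier malfunctions=occurs, Lower relief valve trips=not, Auxiliary helm transmitter fails=not → not all inputs occur → does not occur.
Pump set down [AND]: Tiller link malfunctions=not, Redundant steering pump degraded=not → not all inputs occur → does not occur.
Starboard system fails [AND]: Followup chain inoperative=not, Right feedback unit fails=not, Pump set down=not → not all inputs occur → does not occur.
NFU path inoperative [AND]: Secondary changeover valve fails=occurs, North solenoid block is down=occurs, Standby autopilot interface 2 offline=occurs → all inputs occur → occurs.
Rudder loop fails [OR]: Emergency rudder actuator fails=not, NFU path inoperative=occurs, Redundant followup amplifier 2 degraded=not → at least one input occurs → occurs.
Ship steering unresponsive [OR]: Starboard system fails=not, Rudder loop fails=occurs, Lower relief valve 2 is inoperative=not, Helm transmitter 2 stuck=not → at least one input occurs → occurs.

Yes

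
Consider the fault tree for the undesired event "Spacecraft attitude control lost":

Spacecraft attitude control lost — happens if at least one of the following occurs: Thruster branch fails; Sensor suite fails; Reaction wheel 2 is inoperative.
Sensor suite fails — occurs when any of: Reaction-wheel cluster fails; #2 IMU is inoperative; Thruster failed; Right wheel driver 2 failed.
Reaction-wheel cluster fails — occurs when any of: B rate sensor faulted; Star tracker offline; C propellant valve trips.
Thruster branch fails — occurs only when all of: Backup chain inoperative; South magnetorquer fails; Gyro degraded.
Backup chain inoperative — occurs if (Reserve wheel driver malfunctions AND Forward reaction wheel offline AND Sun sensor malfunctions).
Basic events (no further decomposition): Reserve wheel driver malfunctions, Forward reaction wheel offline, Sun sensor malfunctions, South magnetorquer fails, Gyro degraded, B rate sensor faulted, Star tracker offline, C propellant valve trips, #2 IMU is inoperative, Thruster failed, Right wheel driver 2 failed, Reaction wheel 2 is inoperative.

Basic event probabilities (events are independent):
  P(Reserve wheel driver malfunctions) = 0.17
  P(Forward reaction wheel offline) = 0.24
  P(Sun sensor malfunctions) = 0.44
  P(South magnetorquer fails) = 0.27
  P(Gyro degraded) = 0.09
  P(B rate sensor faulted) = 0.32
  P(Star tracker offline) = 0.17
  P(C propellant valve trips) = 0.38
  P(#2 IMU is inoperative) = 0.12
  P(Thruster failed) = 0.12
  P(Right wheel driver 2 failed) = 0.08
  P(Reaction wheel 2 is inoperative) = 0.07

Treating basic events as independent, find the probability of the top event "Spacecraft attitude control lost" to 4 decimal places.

P(Backup chain inoperative) [AND] = 0.17 × 0.24 × 0.44 = 0.017952
P(Thruster branch fails) [AND] = 0.017952 × 0.27 × 0.09 = 0.000436
P(Reaction-wheel cluster fails) [OR] = 1 − (1−0.32) × (1−0.17) × (1−0.38) = 0.650072
P(Sensor suite fails) [OR] = 1 − (1−0.650072) × (1−0.12) × (1−0.12) × (1−0.08) = 0.750694
P(Spacecraft attitude control lost) [OR] = 1 − (1−0.000436) × (1−0.750694) × (1−0.07) = 0.768247
Rounded to 4 decimal places: P(Spacecraft attitude control lost) ≈ 0.7682.

0.7682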